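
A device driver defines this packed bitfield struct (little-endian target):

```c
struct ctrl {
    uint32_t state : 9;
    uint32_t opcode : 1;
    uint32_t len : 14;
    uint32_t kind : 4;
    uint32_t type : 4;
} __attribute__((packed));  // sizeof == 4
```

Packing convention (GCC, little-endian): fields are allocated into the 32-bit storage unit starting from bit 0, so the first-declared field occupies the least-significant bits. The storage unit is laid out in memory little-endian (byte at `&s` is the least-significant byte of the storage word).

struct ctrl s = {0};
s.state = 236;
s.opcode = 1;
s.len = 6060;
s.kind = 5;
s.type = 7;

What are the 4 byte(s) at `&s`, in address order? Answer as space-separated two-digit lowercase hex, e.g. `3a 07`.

ec b2 5e 75

state (9b) val=236 bits=0xec at bit 0: 0x000000ec
opcode (1b) val=1 bits=0x1 at bit 9: 0x000002ec
len (14b) val=6060 bits=0x17ac at bit 10: 0x005eb2ec
kind (4b) val=5 bits=0x5 at bit 24: 0x055eb2ec
type (4b) val=7 bits=0x7 at bit 28: 0x755eb2ec
word = 0x755eb2ec → little-endian bytes:
  [0]=0xec  [1]=0xb2  [2]=0x5e  [3]=0x75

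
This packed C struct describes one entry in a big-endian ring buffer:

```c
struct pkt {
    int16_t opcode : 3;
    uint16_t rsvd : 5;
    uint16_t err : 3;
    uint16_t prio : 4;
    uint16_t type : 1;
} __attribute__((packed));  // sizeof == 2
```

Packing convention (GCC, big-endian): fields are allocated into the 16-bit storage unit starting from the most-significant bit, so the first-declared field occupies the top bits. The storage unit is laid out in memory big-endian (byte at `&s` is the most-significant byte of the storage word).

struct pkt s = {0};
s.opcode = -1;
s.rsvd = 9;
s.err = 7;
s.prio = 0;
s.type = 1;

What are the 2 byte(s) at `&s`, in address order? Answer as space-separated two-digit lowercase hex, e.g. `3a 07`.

e9 e1

[13+:3] opcode=-1 & 0x7 = 0x7; word=0xe000
[8+:5] rsvd=9 & 0x1f = 0x9; word=0xe900
[5+:3] err=7 & 0x7 = 0x7; word=0xe9e0
[1+:4] prio=0 & 0xf = 0x0; word=0xe9e0
[0+:1] type=1 & 0x1 = 0x1; word=0xe9e1
word = 0xe9e1 → big-endian bytes:
  [0]=0xe9  [1]=0xe1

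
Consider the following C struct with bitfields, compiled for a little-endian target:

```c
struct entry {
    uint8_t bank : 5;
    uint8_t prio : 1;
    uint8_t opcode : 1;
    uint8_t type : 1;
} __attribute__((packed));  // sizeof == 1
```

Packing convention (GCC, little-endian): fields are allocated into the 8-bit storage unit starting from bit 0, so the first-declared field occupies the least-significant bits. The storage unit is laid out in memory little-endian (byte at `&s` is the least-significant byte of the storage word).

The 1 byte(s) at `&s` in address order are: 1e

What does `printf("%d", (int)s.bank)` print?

30

[0]=0x1e (little-endian) → word 0x1e
bank [0+:5] = (word>>0) & 0x1f = 30  ←
prio [5+:1] = (word>>5) & 0x1 = 0
opcode [6+:1] = (word>>6) & 0x1 = 0
type [7+:1] = (word>>7) & 0x1 = 0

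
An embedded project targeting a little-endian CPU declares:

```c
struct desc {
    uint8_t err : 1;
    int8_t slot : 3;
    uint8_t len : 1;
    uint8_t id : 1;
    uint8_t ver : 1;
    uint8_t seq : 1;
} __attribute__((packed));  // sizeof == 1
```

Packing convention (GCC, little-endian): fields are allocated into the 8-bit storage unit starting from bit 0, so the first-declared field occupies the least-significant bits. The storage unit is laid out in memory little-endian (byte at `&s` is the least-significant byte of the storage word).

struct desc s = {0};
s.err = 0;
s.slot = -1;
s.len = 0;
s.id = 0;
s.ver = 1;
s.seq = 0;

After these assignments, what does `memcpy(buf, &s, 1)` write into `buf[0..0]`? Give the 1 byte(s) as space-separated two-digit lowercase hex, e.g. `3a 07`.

4e

[0+:1] err=0 & 0x1 = 0x0; word=0x00
[1+:3] slot=-1 & 0x7 = 0x7; word=0x0e
[4+:1] len=0 & 0x1 = 0x0; word=0x0e
[5+:1] id=0 & 0x1 = 0x0; word=0x0e
[6+:1] ver=1 & 0x1 = 0x1; word=0x4e
[7+:1] seq=0 & 0x1 = 0x0; word=0x4e
word = 0x4e → little-endian bytes:
  [0]=0x4e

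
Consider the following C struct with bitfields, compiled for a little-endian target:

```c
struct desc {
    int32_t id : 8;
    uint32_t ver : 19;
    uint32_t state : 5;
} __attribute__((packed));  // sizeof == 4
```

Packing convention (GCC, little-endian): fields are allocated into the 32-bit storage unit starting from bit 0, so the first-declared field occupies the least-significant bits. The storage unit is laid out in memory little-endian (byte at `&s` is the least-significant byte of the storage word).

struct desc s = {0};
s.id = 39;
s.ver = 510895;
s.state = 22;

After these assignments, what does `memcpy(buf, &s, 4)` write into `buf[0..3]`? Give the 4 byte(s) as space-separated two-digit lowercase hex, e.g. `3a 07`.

id:8 = 39 → 0x27 << 0 → word 0x00000027
ver:19 = 510895 → 0x7cbaf << 8 → word 0x07cbaf27
state:5 = 22 → 0x16 << 27 → word 0xb7cbaf27
word = 0xb7cbaf27 → little-endian bytes:
  [0]=0x27  [1]=0xaf  [2]=0xcb  [3]=0xb7

27 af cb b7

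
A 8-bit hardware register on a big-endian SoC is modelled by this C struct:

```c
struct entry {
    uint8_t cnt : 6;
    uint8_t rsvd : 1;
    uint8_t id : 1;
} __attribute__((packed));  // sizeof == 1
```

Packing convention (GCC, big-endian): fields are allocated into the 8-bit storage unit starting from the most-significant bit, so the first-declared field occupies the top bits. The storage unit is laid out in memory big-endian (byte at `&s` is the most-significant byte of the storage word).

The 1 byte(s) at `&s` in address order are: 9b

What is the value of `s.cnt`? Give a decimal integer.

38

[0]=0x9b (big-endian) → word 0x9b
cnt:6 @ bit 2 → (0x9b>>2)&0x3f = 0x26  ←
rsvd:1 @ bit 1 → (0x9b>>1)&0x1 = 0x1
id:1 @ bit 0 → (0x9b>>0)&0x1 = 0x1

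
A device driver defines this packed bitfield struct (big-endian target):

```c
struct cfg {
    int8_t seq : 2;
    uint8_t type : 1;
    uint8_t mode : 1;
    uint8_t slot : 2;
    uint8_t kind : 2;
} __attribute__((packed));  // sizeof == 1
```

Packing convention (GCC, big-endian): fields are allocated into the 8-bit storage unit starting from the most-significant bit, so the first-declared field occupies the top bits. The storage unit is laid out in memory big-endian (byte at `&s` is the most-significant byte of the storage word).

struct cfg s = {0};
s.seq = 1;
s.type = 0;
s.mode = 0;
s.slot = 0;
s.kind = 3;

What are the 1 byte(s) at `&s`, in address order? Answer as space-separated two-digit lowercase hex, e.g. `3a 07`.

[6+:2] seq=1 & 0x3 = 0x1; word=0x40
[5+:1] type=0 & 0x1 = 0x0; word=0x40
[4+:1] mode=0 & 0x1 = 0x0; word=0x40
[2+:2] slot=0 & 0x3 = 0x0; word=0x40
[0+:2] kind=3 & 0x3 = 0x3; word=0x43
word = 0x43 → big-endian bytes:
  [0]=0x43

43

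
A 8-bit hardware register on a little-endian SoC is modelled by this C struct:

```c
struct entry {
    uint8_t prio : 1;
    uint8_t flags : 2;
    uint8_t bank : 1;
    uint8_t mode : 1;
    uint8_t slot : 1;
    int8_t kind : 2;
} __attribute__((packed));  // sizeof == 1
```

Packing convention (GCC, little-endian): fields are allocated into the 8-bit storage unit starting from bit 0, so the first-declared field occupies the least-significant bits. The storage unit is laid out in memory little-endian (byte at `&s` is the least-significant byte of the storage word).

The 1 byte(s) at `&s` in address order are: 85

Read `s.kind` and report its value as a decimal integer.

[0]=0x85 (little-endian) → word 0x85
prio [0+:1] = (word>>0) & 0x1 = 1
flags [1+:2] = (word>>1) & 0x3 = 2
bank [3+:1] = (word>>3) & 0x1 = 0
mode [4+:1] = (word>>4) & 0x1 = 0
slot [5+:1] = (word>>5) & 0x1 = 0
kind [6+:2] = (word>>6) & 0x3 = 2  ←
kind signed 2b, MSB=1: 2 - 4 = -2

-2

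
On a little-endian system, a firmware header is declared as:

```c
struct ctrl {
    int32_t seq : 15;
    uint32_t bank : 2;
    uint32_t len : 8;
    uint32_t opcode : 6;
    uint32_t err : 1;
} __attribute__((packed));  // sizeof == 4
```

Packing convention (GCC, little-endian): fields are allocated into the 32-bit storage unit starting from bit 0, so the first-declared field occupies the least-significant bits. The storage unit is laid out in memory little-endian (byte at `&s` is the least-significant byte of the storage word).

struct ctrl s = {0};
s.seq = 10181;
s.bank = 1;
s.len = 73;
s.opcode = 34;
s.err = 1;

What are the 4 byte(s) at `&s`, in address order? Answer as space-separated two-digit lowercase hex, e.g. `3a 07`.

c5 a7 92 c4

[0+:15] seq=10181 & 0x7fff = 0x27c5; word=0x000027c5
[15+:2] bank=1 & 0x3 = 0x1; word=0x0000a7c5
[17+:8] len=73 & 0xff = 0x49; word=0x0092a7c5
[25+:6] opcode=34 & 0x3f = 0x22; word=0x4492a7c5
[31+:1] err=1 & 0x1 = 0x1; word=0xc492a7c5
word = 0xc492a7c5 → little-endian bytes:
  [0]=0xc5  [1]=0xa7  [2]=0x92  [3]=0xc4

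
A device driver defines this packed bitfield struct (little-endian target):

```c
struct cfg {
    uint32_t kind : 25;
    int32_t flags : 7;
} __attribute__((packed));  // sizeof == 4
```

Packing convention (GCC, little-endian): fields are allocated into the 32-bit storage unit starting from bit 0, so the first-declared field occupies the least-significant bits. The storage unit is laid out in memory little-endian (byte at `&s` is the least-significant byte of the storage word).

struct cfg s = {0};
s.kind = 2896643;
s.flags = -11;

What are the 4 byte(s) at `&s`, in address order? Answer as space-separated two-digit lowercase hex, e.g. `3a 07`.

03 33 2c ea

[0+:25] kind=2896643 & 0x1ffffff = 0x2c3303; word=0x002c3303
[25+:7] flags=-11 & 0x7f = 0x75; word=0xea2c3303
word = 0xea2c3303 → little-endian bytes:
  [0]=0x03  [1]=0x33  [2]=0x2c  [3]=0xea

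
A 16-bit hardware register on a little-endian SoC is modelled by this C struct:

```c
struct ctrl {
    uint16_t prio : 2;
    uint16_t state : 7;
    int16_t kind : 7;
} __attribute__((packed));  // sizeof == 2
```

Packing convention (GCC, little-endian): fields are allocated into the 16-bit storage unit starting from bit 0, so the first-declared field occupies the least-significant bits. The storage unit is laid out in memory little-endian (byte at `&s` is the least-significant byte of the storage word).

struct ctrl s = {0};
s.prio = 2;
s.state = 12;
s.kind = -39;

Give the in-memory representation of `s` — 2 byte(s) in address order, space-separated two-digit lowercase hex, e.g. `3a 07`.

prio (2b) val=2 bits=0x2 at bit 0: 0x0002
state (7b) val=12 bits=0xc at bit 2: 0x0032
kind (7b) val=-39 bits=0x59 at bit 9: 0xb232
word = 0xb232 → little-endian bytes:
  [0]=0x32  [1]=0xb2

32 b2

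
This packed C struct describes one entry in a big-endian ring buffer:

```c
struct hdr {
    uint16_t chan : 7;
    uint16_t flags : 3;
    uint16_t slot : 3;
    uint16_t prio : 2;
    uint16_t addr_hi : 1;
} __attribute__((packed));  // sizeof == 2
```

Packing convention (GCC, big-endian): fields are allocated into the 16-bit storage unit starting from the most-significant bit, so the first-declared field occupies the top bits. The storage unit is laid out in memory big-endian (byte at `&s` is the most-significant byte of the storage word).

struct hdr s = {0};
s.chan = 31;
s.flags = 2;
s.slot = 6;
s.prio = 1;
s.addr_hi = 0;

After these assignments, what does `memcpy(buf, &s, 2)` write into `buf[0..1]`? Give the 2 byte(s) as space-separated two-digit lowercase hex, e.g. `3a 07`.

chan (7b) val=31 bits=0x1f at bit 9: 0x3e00
flags (3b) val=2 bits=0x2 at bit 6: 0x3e80
slot (3b) val=6 bits=0x6 at bit 3: 0x3eb0
prio (2b) val=1 bits=0x1 at bit 1: 0x3eb2
addr_hi (1b) val=0 bits=0x0 at bit 0: 0x3eb2
word = 0x3eb2 → big-endian bytes:
  [0]=0x3e  [1]=0xb2

3e b2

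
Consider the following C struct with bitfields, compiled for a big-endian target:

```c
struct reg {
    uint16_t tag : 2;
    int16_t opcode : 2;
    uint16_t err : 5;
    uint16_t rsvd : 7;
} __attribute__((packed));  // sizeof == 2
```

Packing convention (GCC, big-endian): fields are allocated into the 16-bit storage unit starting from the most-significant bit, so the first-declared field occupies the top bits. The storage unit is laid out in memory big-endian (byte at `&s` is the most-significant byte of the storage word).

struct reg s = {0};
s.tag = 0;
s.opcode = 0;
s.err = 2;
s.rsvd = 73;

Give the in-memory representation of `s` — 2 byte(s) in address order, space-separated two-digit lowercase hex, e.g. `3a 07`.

01 49

tag (2b) val=0 bits=0x0 at bit 14: 0x0000
opcode (2b) val=0 bits=0x0 at bit 12: 0x0000
err (5b) val=2 bits=0x2 at bit 7: 0x0100
rsvd (7b) val=73 bits=0x49 at bit 0: 0x0149
word = 0x0149 → big-endian bytes:
  [0]=0x01  [1]=0x49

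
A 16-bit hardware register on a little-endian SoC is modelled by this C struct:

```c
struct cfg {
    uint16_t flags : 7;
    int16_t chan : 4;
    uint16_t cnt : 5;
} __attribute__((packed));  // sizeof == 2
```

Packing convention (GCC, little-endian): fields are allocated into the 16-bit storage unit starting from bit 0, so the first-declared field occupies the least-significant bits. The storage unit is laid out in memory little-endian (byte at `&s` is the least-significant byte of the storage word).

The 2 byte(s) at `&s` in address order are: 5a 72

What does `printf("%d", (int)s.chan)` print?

4

[0]=0x5a [1]=0x72 (little-endian) → word 0x725a
flags:7 @ bit 0 → (0x725a>>0)&0x7f = 0x5a
chan:4 @ bit 7 → (0x725a>>7)&0xf = 0x4  ←
cnt:5 @ bit 11 → (0x725a>>11)&0x1f = 0xe
chan signed 4b, MSB=0: value = 4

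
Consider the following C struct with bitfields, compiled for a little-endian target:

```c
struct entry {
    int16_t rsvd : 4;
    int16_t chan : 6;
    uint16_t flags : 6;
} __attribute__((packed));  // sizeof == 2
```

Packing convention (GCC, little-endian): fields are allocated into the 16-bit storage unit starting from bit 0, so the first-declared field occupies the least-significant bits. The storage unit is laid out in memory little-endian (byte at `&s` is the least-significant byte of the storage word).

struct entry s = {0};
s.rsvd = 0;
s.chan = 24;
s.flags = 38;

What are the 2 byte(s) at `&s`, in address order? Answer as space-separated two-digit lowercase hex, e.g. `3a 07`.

80 99

rsvd (4b) val=0 bits=0x0 at bit 0: 0x0000
chan (6b) val=24 bits=0x18 at bit 4: 0x0180
flags (6b) val=38 bits=0x26 at bit 10: 0x9980
word = 0x9980 → little-endian bytes:
  [0]=0x80  [1]=0x99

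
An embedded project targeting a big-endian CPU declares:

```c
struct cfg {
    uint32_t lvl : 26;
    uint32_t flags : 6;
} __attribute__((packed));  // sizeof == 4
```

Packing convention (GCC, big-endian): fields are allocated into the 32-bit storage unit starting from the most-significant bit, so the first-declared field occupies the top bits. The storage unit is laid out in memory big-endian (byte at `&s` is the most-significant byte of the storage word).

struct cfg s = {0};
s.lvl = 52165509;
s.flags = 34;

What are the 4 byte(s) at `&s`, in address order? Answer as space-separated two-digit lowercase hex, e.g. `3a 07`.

lvl:26 = 52165509 → 0x31bfb85 << 6 → word 0xc6fee140
flags:6 = 34 → 0x22 << 0 → word 0xc6fee162
word = 0xc6fee162 → big-endian bytes:
  [0]=0xc6  [1]=0xfe  [2]=0xe1  [3]=0x62

c6 fe e1 62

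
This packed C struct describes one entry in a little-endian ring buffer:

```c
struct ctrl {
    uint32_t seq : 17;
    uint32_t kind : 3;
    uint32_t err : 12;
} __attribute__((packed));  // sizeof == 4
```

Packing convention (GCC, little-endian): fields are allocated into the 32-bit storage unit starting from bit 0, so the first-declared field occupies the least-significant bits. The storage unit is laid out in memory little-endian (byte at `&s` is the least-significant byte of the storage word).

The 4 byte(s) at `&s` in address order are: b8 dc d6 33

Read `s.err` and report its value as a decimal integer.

829

[0]=0xb8 [1]=0xdc [2]=0xd6 [3]=0x33 (little-endian) → word 0x33d6dcb8
seq [0+:17] = (word>>0) & 0x1ffff = 56504
kind [17+:3] = (word>>17) & 0x7 = 3
err [20+:12] = (word>>20) & 0xfff = 829  ←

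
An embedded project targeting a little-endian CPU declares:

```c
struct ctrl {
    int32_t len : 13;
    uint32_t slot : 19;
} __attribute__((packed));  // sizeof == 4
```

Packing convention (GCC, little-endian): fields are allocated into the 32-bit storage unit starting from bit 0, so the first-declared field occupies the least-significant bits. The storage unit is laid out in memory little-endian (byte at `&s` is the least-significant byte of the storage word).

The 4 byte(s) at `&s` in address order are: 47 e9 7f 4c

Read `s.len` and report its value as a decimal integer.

[0]=0x47 [1]=0xe9 [2]=0x7f [3]=0x4c (little-endian) → word 0x4c7fe947
len:13 @ bit 0 → (0x4c7fe947>>0)&0x1fff = 0x947  ←
slot:19 @ bit 13 → (0x4c7fe947>>13)&0x7ffff = 0x263ff
len signed 13b, MSB=0: value = 2375

2375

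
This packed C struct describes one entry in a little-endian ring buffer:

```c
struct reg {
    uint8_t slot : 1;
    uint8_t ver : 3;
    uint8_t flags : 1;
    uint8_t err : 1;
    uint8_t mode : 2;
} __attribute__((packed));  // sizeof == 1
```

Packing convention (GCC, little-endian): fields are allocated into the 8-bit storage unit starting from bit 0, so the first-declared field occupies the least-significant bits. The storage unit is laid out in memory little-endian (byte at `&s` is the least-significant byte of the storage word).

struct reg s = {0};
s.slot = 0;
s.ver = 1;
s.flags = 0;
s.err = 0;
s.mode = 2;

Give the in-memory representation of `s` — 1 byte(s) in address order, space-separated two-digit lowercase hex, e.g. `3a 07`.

82

slot:1 = 0 → 0x0 << 0 → word 0x00
ver:3 = 1 → 0x1 << 1 → word 0x02
flags:1 = 0 → 0x0 << 4 → word 0x02
err:1 = 0 → 0x0 << 5 → word 0x02
mode:2 = 2 → 0x2 << 6 → word 0x82
word = 0x82 → little-endian bytes:
  [0]=0x82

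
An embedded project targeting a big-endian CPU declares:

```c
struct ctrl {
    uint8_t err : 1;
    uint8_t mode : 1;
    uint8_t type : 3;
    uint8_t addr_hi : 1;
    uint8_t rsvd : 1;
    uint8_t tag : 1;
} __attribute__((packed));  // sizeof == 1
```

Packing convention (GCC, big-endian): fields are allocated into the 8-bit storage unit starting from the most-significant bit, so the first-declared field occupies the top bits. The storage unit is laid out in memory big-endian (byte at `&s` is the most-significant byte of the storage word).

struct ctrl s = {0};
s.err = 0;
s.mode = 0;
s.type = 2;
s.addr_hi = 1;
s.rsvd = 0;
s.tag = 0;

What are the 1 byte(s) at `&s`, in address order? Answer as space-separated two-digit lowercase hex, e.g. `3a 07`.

err:1 = 0 → 0x0 << 7 → word 0x00
mode:1 = 0 → 0x0 << 6 → word 0x00
type:3 = 2 → 0x2 << 3 → word 0x10
addr_hi:1 = 1 → 0x1 << 2 → word 0x14
rsvd:1 = 0 → 0x0 << 1 → word 0x14
tag:1 = 0 → 0x0 << 0 → word 0x14
word = 0x14 → big-endian bytes:
  [0]=0x14

14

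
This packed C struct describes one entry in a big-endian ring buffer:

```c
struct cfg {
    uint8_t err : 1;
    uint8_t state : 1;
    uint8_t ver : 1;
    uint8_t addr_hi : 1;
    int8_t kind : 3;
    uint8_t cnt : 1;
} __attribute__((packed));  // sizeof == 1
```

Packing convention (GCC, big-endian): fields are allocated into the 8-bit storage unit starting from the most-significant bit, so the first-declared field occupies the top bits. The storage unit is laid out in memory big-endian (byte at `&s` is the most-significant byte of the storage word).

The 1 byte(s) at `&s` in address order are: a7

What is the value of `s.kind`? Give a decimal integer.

[0]=0xa7 (big-endian) → word 0xa7
err [7+:1] = (word>>7) & 0x1 = 1
state [6+:1] = (word>>6) & 0x1 = 0
ver [5+:1] = (word>>5) & 0x1 = 1
addr_hi [4+:1] = (word>>4) & 0x1 = 0
kind [1+:3] = (word>>1) & 0x7 = 3  ←
cnt [0+:1] = (word>>0) & 0x1 = 1
kind signed 3b, MSB=0: value = 3

3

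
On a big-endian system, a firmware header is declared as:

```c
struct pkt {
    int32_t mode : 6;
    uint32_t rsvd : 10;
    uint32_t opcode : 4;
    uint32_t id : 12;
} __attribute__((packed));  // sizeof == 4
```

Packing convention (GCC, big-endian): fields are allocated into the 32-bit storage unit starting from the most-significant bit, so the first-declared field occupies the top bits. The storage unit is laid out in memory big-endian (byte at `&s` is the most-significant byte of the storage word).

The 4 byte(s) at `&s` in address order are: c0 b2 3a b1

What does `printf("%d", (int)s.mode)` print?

[0]=0xc0 [1]=0xb2 [2]=0x3a [3]=0xb1 (big-endian) → word 0xc0b23ab1
mode [26+:6] = (word>>26) & 0x3f = 48  ←
rsvd [16+:10] = (word>>16) & 0x3ff = 178
opcode [12+:4] = (word>>12) & 0xf = 3
id [0+:12] = (word>>0) & 0xfff = 2737
mode signed 6b, MSB=1: 48 - 64 = -16

-16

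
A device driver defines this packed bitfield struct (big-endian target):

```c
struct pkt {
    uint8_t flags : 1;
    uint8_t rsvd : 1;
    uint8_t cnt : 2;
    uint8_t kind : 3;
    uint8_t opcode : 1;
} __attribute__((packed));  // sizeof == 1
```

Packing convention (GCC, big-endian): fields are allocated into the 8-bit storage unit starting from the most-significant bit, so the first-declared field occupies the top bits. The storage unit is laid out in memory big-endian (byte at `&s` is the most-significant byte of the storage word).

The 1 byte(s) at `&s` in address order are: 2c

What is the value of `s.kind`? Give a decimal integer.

6

[0]=0x2c (big-endian) → word 0x2c
flags [7+:1] = (word>>7) & 0x1 = 0
rsvd [6+:1] = (word>>6) & 0x1 = 0
cnt [4+:2] = (word>>4) & 0x3 = 2
kind [1+:3] = (word>>1) & 0x7 = 6  ←
opcode [0+:1] = (word>>0) & 0x1 = 0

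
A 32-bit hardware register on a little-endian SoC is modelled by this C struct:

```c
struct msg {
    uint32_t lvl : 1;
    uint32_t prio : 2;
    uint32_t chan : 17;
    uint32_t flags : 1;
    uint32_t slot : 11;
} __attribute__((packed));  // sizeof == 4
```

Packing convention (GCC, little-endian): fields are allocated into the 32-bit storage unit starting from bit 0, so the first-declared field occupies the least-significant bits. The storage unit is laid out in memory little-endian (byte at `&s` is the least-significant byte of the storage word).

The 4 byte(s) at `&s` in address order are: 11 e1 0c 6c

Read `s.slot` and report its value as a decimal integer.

864

[0]=0x11 [1]=0xe1 [2]=0x0c [3]=0x6c (little-endian) → word 0x6c0ce111
lvl [0+:1] = (word>>0) & 0x1 = 1
prio [1+:2] = (word>>1) & 0x3 = 0
chan [3+:17] = (word>>3) & 0x1ffff = 105506
flags [20+:1] = (word>>20) & 0x1 = 0
slot [21+:11] = (word>>21) & 0x7ff = 864  ←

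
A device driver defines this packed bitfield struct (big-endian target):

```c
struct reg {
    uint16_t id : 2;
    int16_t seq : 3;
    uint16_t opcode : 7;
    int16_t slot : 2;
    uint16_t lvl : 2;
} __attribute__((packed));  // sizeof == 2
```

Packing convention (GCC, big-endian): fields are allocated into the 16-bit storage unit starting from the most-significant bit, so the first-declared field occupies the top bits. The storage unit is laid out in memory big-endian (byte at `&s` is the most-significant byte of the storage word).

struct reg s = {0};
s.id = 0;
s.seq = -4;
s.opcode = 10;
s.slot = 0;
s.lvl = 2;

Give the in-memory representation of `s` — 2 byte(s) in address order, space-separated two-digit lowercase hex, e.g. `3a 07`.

[14+:2] id=0 & 0x3 = 0x0; word=0x0000
[11+:3] seq=-4 & 0x7 = 0x4; word=0x2000
[4+:7] opcode=10 & 0x7f = 0xa; word=0x20a0
[2+:2] slot=0 & 0x3 = 0x0; word=0x20a0
[0+:2] lvl=2 & 0x3 = 0x2; word=0x20a2
word = 0x20a2 → big-endian bytes:
  [0]=0x20  [1]=0xa2

20 a2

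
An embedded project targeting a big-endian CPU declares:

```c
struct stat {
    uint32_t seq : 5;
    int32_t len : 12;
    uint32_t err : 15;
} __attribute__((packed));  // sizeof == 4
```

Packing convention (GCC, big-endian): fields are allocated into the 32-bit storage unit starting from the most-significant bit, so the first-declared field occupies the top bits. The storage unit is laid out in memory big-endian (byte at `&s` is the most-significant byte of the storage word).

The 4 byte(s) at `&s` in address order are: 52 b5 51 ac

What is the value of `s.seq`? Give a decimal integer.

10

[0]=0x52 [1]=0xb5 [2]=0x51 [3]=0xac (big-endian) → word 0x52b551ac
seq [27+:5] = (word>>27) & 0x1f = 10  ←
len [15+:12] = (word>>15) & 0xfff = 1386
err [0+:15] = (word>>0) & 0x7fff = 20908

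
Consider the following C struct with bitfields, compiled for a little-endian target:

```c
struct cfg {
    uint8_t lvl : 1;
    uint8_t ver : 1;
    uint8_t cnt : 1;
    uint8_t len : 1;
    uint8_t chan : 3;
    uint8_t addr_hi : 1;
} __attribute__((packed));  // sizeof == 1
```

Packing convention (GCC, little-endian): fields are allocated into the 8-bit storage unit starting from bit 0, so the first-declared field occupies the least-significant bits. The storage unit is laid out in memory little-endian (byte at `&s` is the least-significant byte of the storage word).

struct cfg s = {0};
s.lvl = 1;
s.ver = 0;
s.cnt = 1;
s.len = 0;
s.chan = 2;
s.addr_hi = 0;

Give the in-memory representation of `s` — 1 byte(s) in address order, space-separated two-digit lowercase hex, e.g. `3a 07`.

lvl:1 = 1 → 0x1 << 0 → word 0x01
ver:1 = 0 → 0x0 << 1 → word 0x01
cnt:1 = 1 → 0x1 << 2 → word 0x05
len:1 = 0 → 0x0 << 3 → word 0x05
chan:3 = 2 → 0x2 << 4 → word 0x25
addr_hi:1 = 0 → 0x0 << 7 → word 0x25
word = 0x25 → little-endian bytes:
  [0]=0x25

25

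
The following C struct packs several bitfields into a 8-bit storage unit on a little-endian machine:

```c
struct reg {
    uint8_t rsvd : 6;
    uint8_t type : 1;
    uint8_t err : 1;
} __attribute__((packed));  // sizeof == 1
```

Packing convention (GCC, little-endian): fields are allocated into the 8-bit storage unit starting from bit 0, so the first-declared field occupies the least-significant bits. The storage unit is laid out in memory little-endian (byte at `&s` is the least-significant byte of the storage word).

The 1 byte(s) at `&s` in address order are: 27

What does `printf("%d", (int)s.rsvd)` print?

39

[0]=0x27 (little-endian) → word 0x27
rsvd [0+:6] = (word>>0) & 0x3f = 39  ←
type [6+:1] = (word>>6) & 0x1 = 0
err [7+:1] = (word>>7) & 0x1 = 0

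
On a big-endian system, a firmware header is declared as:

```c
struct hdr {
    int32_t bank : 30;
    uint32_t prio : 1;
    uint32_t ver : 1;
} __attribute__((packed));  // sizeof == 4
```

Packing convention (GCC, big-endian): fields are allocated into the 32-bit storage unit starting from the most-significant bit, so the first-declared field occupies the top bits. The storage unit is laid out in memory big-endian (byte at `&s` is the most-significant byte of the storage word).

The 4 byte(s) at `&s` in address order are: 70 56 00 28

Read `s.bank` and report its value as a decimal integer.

471171082

[0]=0x70 [1]=0x56 [2]=0x00 [3]=0x28 (big-endian) → word 0x70560028
bank [2+:30] = (word>>2) & 0x3fffffff = 471171082  ←
prio [1+:1] = (word>>1) & 0x1 = 0
ver [0+:1] = (word>>0) & 0x1 = 0
bank signed 30b, MSB=0: value = 471171082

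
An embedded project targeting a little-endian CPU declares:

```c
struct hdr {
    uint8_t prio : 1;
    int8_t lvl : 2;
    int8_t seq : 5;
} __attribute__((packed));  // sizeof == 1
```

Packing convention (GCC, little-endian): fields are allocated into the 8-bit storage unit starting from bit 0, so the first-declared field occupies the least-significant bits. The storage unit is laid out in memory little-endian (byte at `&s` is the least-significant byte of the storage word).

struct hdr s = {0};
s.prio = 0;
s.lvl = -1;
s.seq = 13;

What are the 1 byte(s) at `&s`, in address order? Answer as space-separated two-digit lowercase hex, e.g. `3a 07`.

6e

prio:1 = 0 → 0x0 << 0 → word 0x00
lvl:2 = -1 → 0x3 << 1 → word 0x06
seq:5 = 13 → 0xd << 3 → word 0x6e
word = 0x6e → little-endian bytes:
  [0]=0x6e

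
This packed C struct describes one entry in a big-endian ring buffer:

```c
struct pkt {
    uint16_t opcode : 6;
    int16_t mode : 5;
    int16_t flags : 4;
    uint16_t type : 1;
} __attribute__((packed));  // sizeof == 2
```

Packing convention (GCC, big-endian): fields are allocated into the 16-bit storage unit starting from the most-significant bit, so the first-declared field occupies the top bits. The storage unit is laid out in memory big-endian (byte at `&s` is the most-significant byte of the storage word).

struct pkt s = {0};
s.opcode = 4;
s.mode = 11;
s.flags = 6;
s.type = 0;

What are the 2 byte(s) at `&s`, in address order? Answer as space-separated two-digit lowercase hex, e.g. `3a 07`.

11 6c

[10+:6] opcode=4 & 0x3f = 0x4; word=0x1000
[5+:5] mode=11 & 0x1f = 0xb; word=0x1160
[1+:4] flags=6 & 0xf = 0x6; word=0x116c
[0+:1] type=0 & 0x1 = 0x0; word=0x116c
word = 0x116c → big-endian bytes:
  [0]=0x11  [1]=0x6c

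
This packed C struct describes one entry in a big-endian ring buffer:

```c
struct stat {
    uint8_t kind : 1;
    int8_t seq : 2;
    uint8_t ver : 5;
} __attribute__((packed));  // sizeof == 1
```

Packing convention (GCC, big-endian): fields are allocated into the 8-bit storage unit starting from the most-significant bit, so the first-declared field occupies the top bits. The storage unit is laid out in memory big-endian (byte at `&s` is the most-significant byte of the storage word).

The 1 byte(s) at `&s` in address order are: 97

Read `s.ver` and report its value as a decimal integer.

23

[0]=0x97 (big-endian) → word 0x97
kind [7+:1] = (word>>7) & 0x1 = 1
seq [5+:2] = (word>>5) & 0x3 = 0
ver [0+:5] = (word>>0) & 0x1f = 23  ←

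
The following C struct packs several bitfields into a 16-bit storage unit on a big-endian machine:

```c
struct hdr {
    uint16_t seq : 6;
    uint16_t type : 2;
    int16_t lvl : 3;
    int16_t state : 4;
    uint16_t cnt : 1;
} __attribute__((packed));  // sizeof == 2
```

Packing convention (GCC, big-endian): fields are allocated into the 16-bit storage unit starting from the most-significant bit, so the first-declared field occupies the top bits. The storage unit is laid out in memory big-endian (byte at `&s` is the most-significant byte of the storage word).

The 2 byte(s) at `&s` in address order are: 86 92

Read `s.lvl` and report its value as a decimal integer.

-4

[0]=0x86 [1]=0x92 (big-endian) → word 0x8692
seq:6 @ bit 10 → (0x8692>>10)&0x3f = 0x21
type:2 @ bit 8 → (0x8692>>8)&0x3 = 0x2
lvl:3 @ bit 5 → (0x8692>>5)&0x7 = 0x4  ←
state:4 @ bit 1 → (0x8692>>1)&0xf = 0x9
cnt:1 @ bit 0 → (0x8692>>0)&0x1 = 0x0
lvl signed 3b, MSB=1: 4 - 8 = -4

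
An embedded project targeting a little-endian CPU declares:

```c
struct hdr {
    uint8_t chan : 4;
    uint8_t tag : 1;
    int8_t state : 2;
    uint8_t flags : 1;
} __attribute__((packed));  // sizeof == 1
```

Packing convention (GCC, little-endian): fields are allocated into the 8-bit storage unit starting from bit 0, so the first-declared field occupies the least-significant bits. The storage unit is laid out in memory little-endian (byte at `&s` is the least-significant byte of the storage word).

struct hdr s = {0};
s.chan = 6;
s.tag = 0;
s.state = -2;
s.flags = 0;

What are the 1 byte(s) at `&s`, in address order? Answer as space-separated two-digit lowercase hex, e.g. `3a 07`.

[0+:4] chan=6 & 0xf = 0x6; word=0x06
[4+:1] tag=0 & 0x1 = 0x0; word=0x06
[5+:2] state=-2 & 0x3 = 0x2; word=0x46
[7+:1] flags=0 & 0x1 = 0x0; word=0x46
word = 0x46 → little-endian bytes:
  [0]=0x46

46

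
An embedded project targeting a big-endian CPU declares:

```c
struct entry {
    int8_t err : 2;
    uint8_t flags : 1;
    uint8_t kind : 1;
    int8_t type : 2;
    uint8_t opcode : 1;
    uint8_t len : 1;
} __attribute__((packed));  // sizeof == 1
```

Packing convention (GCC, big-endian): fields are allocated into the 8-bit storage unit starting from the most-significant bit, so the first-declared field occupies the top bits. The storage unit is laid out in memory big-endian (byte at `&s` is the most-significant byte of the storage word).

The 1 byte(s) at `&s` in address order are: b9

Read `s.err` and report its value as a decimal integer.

-2

[0]=0xb9 (big-endian) → word 0xb9
err:2 @ bit 6 → (0xb9>>6)&0x3 = 0x2  ←
flags:1 @ bit 5 → (0xb9>>5)&0x1 = 0x1
kind:1 @ bit 4 → (0xb9>>4)&0x1 = 0x1
type:2 @ bit 2 → (0xb9>>2)&0x3 = 0x2
opcode:1 @ bit 1 → (0xb9>>1)&0x1 = 0x0
len:1 @ bit 0 → (0xb9>>0)&0x1 = 0x1
err signed 2b, MSB=1: 2 - 4 = -2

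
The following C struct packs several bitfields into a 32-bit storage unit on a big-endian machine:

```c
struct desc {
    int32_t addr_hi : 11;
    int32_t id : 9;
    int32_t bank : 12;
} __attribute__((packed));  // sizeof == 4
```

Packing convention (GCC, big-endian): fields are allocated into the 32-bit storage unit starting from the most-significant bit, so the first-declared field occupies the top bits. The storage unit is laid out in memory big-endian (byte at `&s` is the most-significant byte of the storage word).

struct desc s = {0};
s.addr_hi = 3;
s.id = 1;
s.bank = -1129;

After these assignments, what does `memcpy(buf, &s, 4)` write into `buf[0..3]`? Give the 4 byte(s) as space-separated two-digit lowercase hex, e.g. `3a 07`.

[21+:11] addr_hi=3 & 0x7ff = 0x3; word=0x00600000
[12+:9] id=1 & 0x1ff = 0x1; word=0x00601000
[0+:12] bank=-1129 & 0xfff = 0xb97; word=0x00601b97
word = 0x00601b97 → big-endian bytes:
  [0]=0x00  [1]=0x60  [2]=0x1b  [3]=0x97

00 60 1b 97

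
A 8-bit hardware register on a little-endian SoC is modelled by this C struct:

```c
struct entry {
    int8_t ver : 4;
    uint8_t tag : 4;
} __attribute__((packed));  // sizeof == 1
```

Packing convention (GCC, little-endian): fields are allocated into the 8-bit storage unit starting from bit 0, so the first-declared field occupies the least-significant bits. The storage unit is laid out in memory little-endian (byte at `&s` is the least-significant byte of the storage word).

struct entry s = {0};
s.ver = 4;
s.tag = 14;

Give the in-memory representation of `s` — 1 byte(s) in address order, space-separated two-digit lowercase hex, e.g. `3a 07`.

e4

ver:4 = 4 → 0x4 << 0 → word 0x04
tag:4 = 14 → 0xe << 4 → word 0xe4
word = 0xe4 → little-endian bytes:
  [0]=0xe4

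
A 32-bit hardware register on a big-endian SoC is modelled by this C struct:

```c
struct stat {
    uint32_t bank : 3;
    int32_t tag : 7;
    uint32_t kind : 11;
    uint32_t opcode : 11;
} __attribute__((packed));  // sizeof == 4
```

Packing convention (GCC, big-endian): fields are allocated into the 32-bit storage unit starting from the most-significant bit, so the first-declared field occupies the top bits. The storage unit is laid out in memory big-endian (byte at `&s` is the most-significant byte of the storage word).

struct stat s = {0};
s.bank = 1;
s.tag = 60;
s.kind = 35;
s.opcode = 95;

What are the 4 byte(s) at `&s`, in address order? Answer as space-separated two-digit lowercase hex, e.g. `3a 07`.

2f 01 18 5f

bank:3 = 1 → 0x1 << 29 → word 0x20000000
tag:7 = 60 → 0x3c << 22 → word 0x2f000000
kind:11 = 35 → 0x23 << 11 → word 0x2f011800
opcode:11 = 95 → 0x5f << 0 → word 0x2f01185f
word = 0x2f01185f → big-endian bytes:
  [0]=0x2f  [1]=0x01  [2]=0x18  [3]=0x5f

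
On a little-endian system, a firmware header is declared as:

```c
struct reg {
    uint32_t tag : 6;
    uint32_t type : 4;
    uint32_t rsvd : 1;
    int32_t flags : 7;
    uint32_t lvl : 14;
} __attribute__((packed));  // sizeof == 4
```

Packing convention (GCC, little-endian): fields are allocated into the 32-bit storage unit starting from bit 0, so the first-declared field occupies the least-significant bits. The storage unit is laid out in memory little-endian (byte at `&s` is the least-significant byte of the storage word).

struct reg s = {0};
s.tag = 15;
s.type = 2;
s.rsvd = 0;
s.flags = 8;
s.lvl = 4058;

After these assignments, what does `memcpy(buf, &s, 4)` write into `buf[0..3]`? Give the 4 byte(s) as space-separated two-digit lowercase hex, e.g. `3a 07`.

8f 40 68 3f

[0+:6] tag=15 & 0x3f = 0xf; word=0x0000000f
[6+:4] type=2 & 0xf = 0x2; word=0x0000008f
[10+:1] rsvd=0 & 0x1 = 0x0; word=0x0000008f
[11+:7] flags=8 & 0x7f = 0x8; word=0x0000408f
[18+:14] lvl=4058 & 0x3fff = 0xfda; word=0x3f68408f
word = 0x3f68408f → little-endian bytes:
  [0]=0x8f  [1]=0x40  [2]=0x68  [3]=0x3f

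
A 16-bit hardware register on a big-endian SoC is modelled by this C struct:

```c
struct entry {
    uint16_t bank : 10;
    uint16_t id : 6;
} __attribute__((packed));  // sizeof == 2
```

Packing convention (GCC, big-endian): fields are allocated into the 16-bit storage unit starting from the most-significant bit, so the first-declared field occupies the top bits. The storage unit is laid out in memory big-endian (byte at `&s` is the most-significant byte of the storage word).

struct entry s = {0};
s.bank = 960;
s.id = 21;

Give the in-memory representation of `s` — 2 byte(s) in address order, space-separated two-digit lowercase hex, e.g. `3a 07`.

[6+:10] bank=960 & 0x3ff = 0x3c0; word=0xf000
[0+:6] id=21 & 0x3f = 0x15; word=0xf015
word = 0xf015 → big-endian bytes:
  [0]=0xf0  [1]=0x15

f0 15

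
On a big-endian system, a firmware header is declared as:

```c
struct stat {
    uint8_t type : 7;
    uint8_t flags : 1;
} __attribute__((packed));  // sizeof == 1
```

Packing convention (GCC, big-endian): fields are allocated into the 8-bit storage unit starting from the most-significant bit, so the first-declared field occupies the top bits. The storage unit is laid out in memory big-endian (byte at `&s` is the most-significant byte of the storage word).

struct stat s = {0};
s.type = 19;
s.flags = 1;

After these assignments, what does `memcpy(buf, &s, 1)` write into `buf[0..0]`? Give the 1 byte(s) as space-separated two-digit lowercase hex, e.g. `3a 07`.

27

[1+:7] type=19 & 0x7f = 0x13; word=0x26
[0+:1] flags=1 & 0x1 = 0x1; word=0x27
word = 0x27 → big-endian bytes:
  [0]=0x27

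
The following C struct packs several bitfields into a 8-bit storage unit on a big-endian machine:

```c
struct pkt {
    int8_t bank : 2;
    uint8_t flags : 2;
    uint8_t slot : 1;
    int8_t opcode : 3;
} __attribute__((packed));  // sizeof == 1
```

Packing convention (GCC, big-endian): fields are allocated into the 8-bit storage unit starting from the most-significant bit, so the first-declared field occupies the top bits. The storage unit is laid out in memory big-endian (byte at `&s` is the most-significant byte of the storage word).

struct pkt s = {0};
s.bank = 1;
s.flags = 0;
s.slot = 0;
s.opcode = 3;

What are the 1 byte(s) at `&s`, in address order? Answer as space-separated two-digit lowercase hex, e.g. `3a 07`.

bank:2 = 1 → 0x1 << 6 → word 0x40
flags:2 = 0 → 0x0 << 4 → word 0x40
slot:1 = 0 → 0x0 << 3 → word 0x40
opcode:3 = 3 → 0x3 << 0 → word 0x43
word = 0x43 → big-endian bytes:
  [0]=0x43

43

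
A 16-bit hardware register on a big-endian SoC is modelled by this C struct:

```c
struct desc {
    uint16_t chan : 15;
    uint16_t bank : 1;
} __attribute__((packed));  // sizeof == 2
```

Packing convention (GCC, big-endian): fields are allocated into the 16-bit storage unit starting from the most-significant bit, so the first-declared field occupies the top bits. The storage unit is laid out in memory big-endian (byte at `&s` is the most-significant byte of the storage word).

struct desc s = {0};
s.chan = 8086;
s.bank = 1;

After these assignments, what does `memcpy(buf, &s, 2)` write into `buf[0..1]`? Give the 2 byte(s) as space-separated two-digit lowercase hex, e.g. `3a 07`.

3f 2d

chan:15 = 8086 → 0x1f96 << 1 → word 0x3f2c
bank:1 = 1 → 0x1 << 0 → word 0x3f2d
word = 0x3f2d → big-endian bytes:
  [0]=0x3f  [1]=0x2d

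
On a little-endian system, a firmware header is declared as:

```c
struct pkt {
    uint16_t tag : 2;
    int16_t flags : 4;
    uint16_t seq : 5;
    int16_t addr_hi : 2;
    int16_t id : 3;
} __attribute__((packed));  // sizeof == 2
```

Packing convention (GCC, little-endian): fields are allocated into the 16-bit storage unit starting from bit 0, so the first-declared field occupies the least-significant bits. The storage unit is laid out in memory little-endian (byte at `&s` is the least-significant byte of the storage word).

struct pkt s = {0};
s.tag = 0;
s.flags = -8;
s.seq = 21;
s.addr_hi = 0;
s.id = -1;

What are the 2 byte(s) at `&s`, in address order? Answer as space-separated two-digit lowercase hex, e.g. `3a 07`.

[0+:2] tag=0 & 0x3 = 0x0; word=0x0000
[2+:4] flags=-8 & 0xf = 0x8; word=0x0020
[6+:5] seq=21 & 0x1f = 0x15; word=0x0560
[11+:2] addr_hi=0 & 0x3 = 0x0; word=0x0560
[13+:3] id=-1 & 0x7 = 0x7; word=0xe560
word = 0xe560 → little-endian bytes:
  [0]=0x60  [1]=0xe5

60 e5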